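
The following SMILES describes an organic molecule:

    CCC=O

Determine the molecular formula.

Walk through each heavy atom and fill implicit hydrogens from standard valence (C 4, N 3, O 2, S 2, halogen 1):
  atom 1: C, bond orders sum to 1 (valence 4) → 3 H
  atom 2: C, bond orders sum to 2 (valence 4) → 2 H
  atom 3: C, bond orders sum to 3 (valence 4) → 1 H
  atom 4: O, bond orders sum to 2 (valence 2) → 0 H
Totals → C:3, H:6, O:1.
In Hill order: C3H6O.

C3H6O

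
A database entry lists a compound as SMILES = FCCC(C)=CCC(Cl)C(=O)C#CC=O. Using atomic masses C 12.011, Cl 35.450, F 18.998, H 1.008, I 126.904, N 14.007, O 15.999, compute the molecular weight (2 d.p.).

First, the molecular formula is C11H12ClFO2 (counting implicit H from valence).
  C: 11 × 12.011 = 132.121
  Cl: 1 × 35.450 = 35.450
  F: 1 × 18.998 = 18.998
  H: 12 × 1.008 = 12.096
  O: 2 × 15.999 = 31.998
Sum: 11×12.011 + 1×35.450 + 1×18.998 + 12×1.008 + 2×15.999 = 230.663 → 230.66 g/mol.

230.66 g/mol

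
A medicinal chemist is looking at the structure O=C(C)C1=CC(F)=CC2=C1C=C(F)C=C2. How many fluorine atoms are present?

2

Scan the SMILES for F atoms (remember two-letter symbols like Cl and Br are single atoms).
Fluorine count: 2.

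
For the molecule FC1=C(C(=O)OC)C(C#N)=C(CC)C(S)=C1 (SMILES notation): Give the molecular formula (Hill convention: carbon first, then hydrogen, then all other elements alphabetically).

Walk through each heavy atom and fill implicit hydrogens from standard valence (C 4, N 3, O 2, S 2, halogen 1):
  atom 1: F (halogen, monovalent) → 0 H
  atom 2: C, bond orders sum to 4 (valence 4) → 0 H
  atom 3: C, bond orders sum to 4 (valence 4) → 0 H
  atom 4: C, bond orders sum to 4 (valence 4) → 0 H
  atom 5: O, bond orders sum to 2 (valence 2) → 0 H
  atom 6: O, bond orders sum to 2 (valence 2) → 0 H
  atom 7: C, bond orders sum to 1 (valence 4) → 3 H
  atom 8: C, bond orders sum to 4 (valence 4) → 0 H
  atom 9: C, bond orders sum to 4 (valence 4) → 0 H
  atom 10: N, bond orders sum to 3 (valence 3) → 0 H
  atom 11: C, bond orders sum to 4 (valence 4) → 0 H
  atom 12: C, bond orders sum to 2 (valence 4) → 2 H
  atom 13: C, bond orders sum to 1 (valence 4) → 3 H
  atom 14: C, bond orders sum to 4 (valence 4) → 0 H
  atom 15: S, bond orders sum to 1 (valence 2) → 1 H
  atom 16: C, bond orders sum to 3 (valence 4) → 1 H
Totals → C:11, H:10, F:1, N:1, O:2, S:1.

C11H10FNO2S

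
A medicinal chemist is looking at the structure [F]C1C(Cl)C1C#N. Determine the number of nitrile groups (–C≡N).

1

The nitrile motif appears at heavy-atom position 6 in the SMILES.
Nitrile count: 1.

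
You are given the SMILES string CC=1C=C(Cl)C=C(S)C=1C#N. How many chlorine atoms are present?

1

Scan the SMILES for Cl atoms (remember two-letter symbols like Cl and Br are single atoms).
Chlorine count: 1.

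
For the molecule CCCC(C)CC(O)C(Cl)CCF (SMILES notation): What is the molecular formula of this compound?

Walk through each heavy atom and fill implicit hydrogens from standard valence (C 4, N 3, O 2, S 2, halogen 1):
  atom 1: C, bond orders sum to 1 (valence 4) → 3 H
  atom 2: C, bond orders sum to 2 (valence 4) → 2 H
  atom 3: C, bond orders sum to 2 (valence 4) → 2 H
  atom 4: C, bond orders sum to 3 (valence 4) → 1 H
  atom 5: C, bond orders sum to 1 (valence 4) → 3 H
  atom 6: C, bond orders sum to 2 (valence 4) → 2 H
  atom 7: C, bond orders sum to 3 (valence 4) → 1 H
  atom 8: O, bond orders sum to 1 (valence 2) → 1 H
  atom 9: C, bond orders sum to 3 (valence 4) → 1 H
  atom 10: Cl (halogen, monovalent) → 0 H
  atom 11: C, bond orders sum to 2 (valence 4) → 2 H
  atom 12: C, bond orders sum to 2 (valence 4) → 2 H
  atom 13: F (halogen, monovalent) → 0 H
Totals → C:10, H:20, Cl:1, F:1, O:1.

C10H20ClFO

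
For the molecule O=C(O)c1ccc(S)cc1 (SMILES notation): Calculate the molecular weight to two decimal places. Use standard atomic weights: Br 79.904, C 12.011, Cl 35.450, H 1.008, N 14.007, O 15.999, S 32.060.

154.18 g/mol

First, the molecular formula is C7H6O2S (counting implicit H from valence).
  C: 7 × 12.011 = 84.077
  H: 6 × 1.008 = 6.048
  O: 2 × 15.999 = 31.998
  S: 1 × 32.060 = 32.060
Sum: 7×12.011 + 6×1.008 + 2×15.999 + 1×32.060 = 154.183 → 154.18 g/mol.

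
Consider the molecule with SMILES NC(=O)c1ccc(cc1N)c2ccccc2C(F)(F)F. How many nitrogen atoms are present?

Scan the SMILES for N atoms (remember two-letter symbols like Cl and Br are single atoms).
Nitrogen count: 2.

2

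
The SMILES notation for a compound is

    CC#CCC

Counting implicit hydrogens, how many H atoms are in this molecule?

Walk through each heavy atom and fill implicit hydrogens from standard valence (C 4, N 3, O 2, S 2, halogen 1):
  atom 1: C, bond orders sum to 1 (valence 4) → 3 H
  atom 2: C, bond orders sum to 4 (valence 4) → 0 H
  atom 3: C, bond orders sum to 4 (valence 4) → 0 H
  atom 4: C, bond orders sum to 2 (valence 4) → 2 H
  atom 5: C, bond orders sum to 1 (valence 4) → 3 H
Total hydrogens: 8.

8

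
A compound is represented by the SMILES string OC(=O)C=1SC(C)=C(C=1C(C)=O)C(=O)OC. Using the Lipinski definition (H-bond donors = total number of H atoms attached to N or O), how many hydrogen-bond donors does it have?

1

Donors: find every N or O and count the H atoms it carries.
  atom 1 (O): bond orders sum to 1 → 1 H
  atom 3 (O): bond orders sum to 2 → 0 H
  atom 12 (O): bond orders sum to 2 → 0 H
  atom 14 (O): bond orders sum to 2 → 0 H
  atom 15 (O): bond orders sum to 2 → 0 H
Lipinski HBD = 1.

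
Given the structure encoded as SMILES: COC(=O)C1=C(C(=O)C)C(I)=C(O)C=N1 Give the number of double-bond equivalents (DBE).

6

Degree of unsaturation = (number of rings) + (number of π bonds).
Ring closures in the SMILES: 1.
π bonds: 5 double bonds (each 1 DoU) → 5 DoU from unsaturation.
Total DoU = 1 + 5 = 6.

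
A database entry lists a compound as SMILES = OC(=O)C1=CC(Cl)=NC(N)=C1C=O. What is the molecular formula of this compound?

C7H5ClN2O3

Walk through each heavy atom and fill implicit hydrogens from standard valence (C 4, N 3, O 2, S 2, halogen 1):
  atom 1: O, bond orders sum to 1 (valence 2) → 1 H
  atom 2: C, bond orders sum to 4 (valence 4) → 0 H
  atom 3: O, bond orders sum to 2 (valence 2) → 0 H
  atom 4: C, bond orders sum to 4 (valence 4) → 0 H
  atom 5: C, bond orders sum to 3 (valence 4) → 1 H
  atom 6: C, bond orders sum to 4 (valence 4) → 0 H
  atom 7: Cl (halogen, monovalent) → 0 H
  atom 8: N, bond orders sum to 3 (valence 3) → 0 H
  atom 9: C, bond orders sum to 4 (valence 4) → 0 H
  atom 10: N, bond orders sum to 1 (valence 3) → 2 H
  atom 11: C, bond orders sum to 4 (valence 4) → 0 H
  atom 12: C, bond orders sum to 3 (valence 4) → 1 H
  atom 13: O, bond orders sum to 2 (valence 2) → 0 H
Totals → C:7, H:5, Cl:1, N:2, O:3.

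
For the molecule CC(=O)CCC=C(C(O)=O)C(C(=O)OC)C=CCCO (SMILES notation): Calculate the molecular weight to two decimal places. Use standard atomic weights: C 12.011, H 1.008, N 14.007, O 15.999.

First, the molecular formula is C14H20O6 (counting implicit H from valence).
  C: 14 × 12.011 = 168.154
  H: 20 × 1.008 = 20.160
  O: 6 × 15.999 = 95.994
Sum: 14×12.011 + 20×1.008 + 6×15.999 = 284.308 → 284.31 g/mol.

284.31 g/mol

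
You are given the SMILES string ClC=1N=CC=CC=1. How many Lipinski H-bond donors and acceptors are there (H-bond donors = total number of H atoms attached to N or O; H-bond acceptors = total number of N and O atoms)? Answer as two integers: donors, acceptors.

0, 1

Donors: find every N or O and count the H atoms it carries.
  atom 3 (N): bond orders sum to 3 → 0 H
Lipinski HBD = 0.
Acceptors: N atoms = 1, O atoms = 0 → HBA = 1.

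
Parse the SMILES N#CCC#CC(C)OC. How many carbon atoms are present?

Count every carbon token in the SMILES (each C, including those in ring-closure positions and inside branches).
Carbon count: 7.

7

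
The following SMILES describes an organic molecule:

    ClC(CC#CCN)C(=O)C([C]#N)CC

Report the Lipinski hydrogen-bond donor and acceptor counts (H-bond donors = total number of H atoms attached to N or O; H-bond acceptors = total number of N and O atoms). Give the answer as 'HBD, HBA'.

2, 3

Donors: find every N or O and count the H atoms it carries.
  atom 7 (N): bond orders sum to 1 → 2 H
  atom 9 (O): bond orders sum to 2 → 0 H
  atom 12 (N): bond orders sum to 3 → 0 H
Lipinski HBD = 2.
Acceptors: N atoms = 2, O atoms = 1 → HBA = 3.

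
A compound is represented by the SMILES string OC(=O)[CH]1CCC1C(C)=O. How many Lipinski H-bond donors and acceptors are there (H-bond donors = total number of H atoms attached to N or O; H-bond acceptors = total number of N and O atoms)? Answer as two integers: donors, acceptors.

Donors: find every N or O and count the H atoms it carries.
  atom 1 (O): bond orders sum to 1 → 1 H
  atom 3 (O): bond orders sum to 2 → 0 H
  atom 10 (O): bond orders sum to 2 → 0 H
Lipinski HBD = 1.
Acceptors: N atoms = 0, O atoms = 3 → HBA = 3.

1, 3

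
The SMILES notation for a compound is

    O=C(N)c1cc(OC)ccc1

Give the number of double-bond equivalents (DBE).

5

Molecular formula: C8H9NO2.
DoU = (2C + 2 + N − H − X) / 2, where X is the halogen count and O/S are ignored.
    = (2·8 + 2 + 1 − 9 − 0) / 2 = 10 / 2 = 5.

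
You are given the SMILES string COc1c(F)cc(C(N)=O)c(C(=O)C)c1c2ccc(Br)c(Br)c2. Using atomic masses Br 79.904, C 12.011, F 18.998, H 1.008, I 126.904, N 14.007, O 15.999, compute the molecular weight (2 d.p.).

First, the molecular formula is C16H12Br2FNO3 (counting implicit H from valence).
  Br: 2 × 79.904 = 159.808
  C: 16 × 12.011 = 192.176
  F: 1 × 18.998 = 18.998
  H: 12 × 1.008 = 12.096
  N: 1 × 14.007 = 14.007
  O: 3 × 15.999 = 47.997
Sum: 2×79.904 + 16×12.011 + 1×18.998 + 12×1.008 + 1×14.007 + 3×15.999 = 445.082 → 445.08 g/mol.

445.08 g/mol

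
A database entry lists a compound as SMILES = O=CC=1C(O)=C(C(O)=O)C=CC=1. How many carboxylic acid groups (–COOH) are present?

The carboxylic acid motif appears at heavy-atom position 7 in the SMILES.
Other groups present: 1 aldehyde, 1 hydroxyl.
Carboxylic acid count: 1.

1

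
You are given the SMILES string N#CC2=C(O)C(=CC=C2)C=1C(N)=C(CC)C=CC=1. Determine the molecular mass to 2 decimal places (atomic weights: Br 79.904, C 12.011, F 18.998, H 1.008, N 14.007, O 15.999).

238.29 g/mol

First, the molecular formula is C15H14N2O (counting implicit H from valence).
  C: 15 × 12.011 = 180.165
  H: 14 × 1.008 = 14.112
  N: 2 × 14.007 = 28.014
  O: 1 × 15.999 = 15.999
Sum: 15×12.011 + 14×1.008 + 2×14.007 + 1×15.999 = 238.290 → 238.29 g/mol.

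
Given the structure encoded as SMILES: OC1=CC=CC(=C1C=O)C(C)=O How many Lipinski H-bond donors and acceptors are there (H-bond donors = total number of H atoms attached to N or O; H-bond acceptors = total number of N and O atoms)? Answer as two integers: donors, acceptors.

Donors: find every N or O and count the H atoms it carries.
  atom 1 (O): bond orders sum to 1 → 1 H
  atom 9 (O): bond orders sum to 2 → 0 H
  atom 12 (O): bond orders sum to 2 → 0 H
Lipinski HBD = 1.
Acceptors: N atoms = 0, O atoms = 3 → HBA = 3.

1, 3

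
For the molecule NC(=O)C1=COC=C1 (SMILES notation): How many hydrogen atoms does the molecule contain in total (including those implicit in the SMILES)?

Walk through each heavy atom and fill implicit hydrogens from standard valence (C 4, N 3, O 2, S 2, halogen 1):
  atom 1: N, bond orders sum to 1 (valence 3) → 2 H
  atom 2: C, bond orders sum to 4 (valence 4) → 0 H
  atom 3: O, bond orders sum to 2 (valence 2) → 0 H
  atom 4: C, bond orders sum to 4 (valence 4) → 0 H
  atom 5: C, bond orders sum to 3 (valence 4) → 1 H
  atom 6: O, bond orders sum to 2 (valence 2) → 0 H
  atom 7: C, bond orders sum to 3 (valence 4) → 1 H
  atom 8: C, bond orders sum to 3 (valence 4) → 1 H
Total hydrogens: 5.

5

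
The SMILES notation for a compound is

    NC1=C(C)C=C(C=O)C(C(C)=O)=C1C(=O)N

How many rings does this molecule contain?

1

In SMILES, each pair of matching ring-closure digits denotes one ring-closing bond; the number of such bonds equals the number of independent rings.
Ring-closure bonds here: 1.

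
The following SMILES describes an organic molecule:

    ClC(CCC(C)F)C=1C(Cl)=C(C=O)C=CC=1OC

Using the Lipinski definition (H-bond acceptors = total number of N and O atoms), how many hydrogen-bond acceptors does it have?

N atoms: 0; O atoms: 2.
Lipinski HBA = 0 + 2 = 2.

2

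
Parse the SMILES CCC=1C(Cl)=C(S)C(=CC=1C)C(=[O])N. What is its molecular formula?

C10H12ClNOS

Walk through each heavy atom and fill implicit hydrogens from standard valence (C 4, N 3, O 2, S 2, halogen 1):
  atom 1: C, bond orders sum to 1 (valence 4) → 3 H
  atom 2: C, bond orders sum to 2 (valence 4) → 2 H
  atom 3: C, bond orders sum to 4 (valence 4) → 0 H
  atom 4: C, bond orders sum to 4 (valence 4) → 0 H
  atom 5: Cl (halogen, monovalent) → 0 H
  atom 6: C, bond orders sum to 4 (valence 4) → 0 H
  atom 7: S, bond orders sum to 1 (valence 2) → 1 H
  atom 8: C, bond orders sum to 4 (valence 4) → 0 H
  atom 9: C, bond orders sum to 3 (valence 4) → 1 H
  atom 10: C, bond orders sum to 4 (valence 4) → 0 H
  atom 11: C, bond orders sum to 1 (valence 4) → 3 H
  atom 12: C, bond orders sum to 4 (valence 4) → 0 H
  atom 13: O with explicit H count 0
  atom 14: N, bond orders sum to 1 (valence 3) → 2 H
Totals → C:10, H:12, Cl:1, N:1, O:1, S:1.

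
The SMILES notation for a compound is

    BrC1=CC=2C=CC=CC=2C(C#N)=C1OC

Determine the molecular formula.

C12H8BrNO

Walk through each heavy atom and fill implicit hydrogens from standard valence (C 4, N 3, O 2, S 2, halogen 1):
  atom 1: Br (halogen, monovalent) → 0 H
  atom 2: C, bond orders sum to 4 (valence 4) → 0 H
  atom 3: C, bond orders sum to 3 (valence 4) → 1 H
  atom 4: C, bond orders sum to 4 (valence 4) → 0 H
  atom 5: C, bond orders sum to 3 (valence 4) → 1 H
  atom 6: C, bond orders sum to 3 (valence 4) → 1 H
  atom 7: C, bond orders sum to 3 (valence 4) → 1 H
  atom 8: C, bond orders sum to 3 (valence 4) → 1 H
  atom 9: C, bond orders sum to 4 (valence 4) → 0 H
  atom 10: C, bond orders sum to 4 (valence 4) → 0 H
  atom 11: C, bond orders sum to 4 (valence 4) → 0 H
  atom 12: N, bond orders sum to 3 (valence 3) → 0 H
  atom 13: C, bond orders sum to 4 (valence 4) → 0 H
  atom 14: O, bond orders sum to 2 (valence 2) → 0 H
  atom 15: C, bond orders sum to 1 (valence 4) → 3 H
Totals → C:12, H:8, Br:1, N:1, O:1.
In Hill order: C12H8BrNO.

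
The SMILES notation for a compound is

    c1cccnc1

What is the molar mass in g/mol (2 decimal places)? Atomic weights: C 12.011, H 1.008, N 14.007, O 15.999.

79.10 g/mol

First, the molecular formula is C5H5N (counting implicit H from valence).
  C: 5 × 12.011 = 60.055
  H: 5 × 1.008 = 5.040
  N: 1 × 14.007 = 14.007
Sum: 5×12.011 + 5×1.008 + 1×14.007 = 79.102 → 79.10 g/mol.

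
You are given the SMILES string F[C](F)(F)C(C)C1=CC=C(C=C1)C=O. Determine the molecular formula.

C10H9F3O

Walk through each heavy atom and fill implicit hydrogens from standard valence (C 4, N 3, O 2, S 2, halogen 1):
  atom 1: F (halogen, monovalent) → 0 H
  atom 2: C with explicit H count 0
  atom 3: F (halogen, monovalent) → 0 H
  atom 4: F (halogen, monovalent) → 0 H
  atom 5: C, bond orders sum to 3 (valence 4) → 1 H
  atom 6: C, bond orders sum to 1 (valence 4) → 3 H
  atom 7: C, bond orders sum to 4 (valence 4) → 0 H
  atom 8: C, bond orders sum to 3 (valence 4) → 1 H
  atom 9: C, bond orders sum to 3 (valence 4) → 1 H
  atom 10: C, bond orders sum to 4 (valence 4) → 0 H
  atom 11: C, bond orders sum to 3 (valence 4) → 1 H
  atom 12: C, bond orders sum to 3 (valence 4) → 1 H
  atom 13: C, bond orders sum to 3 (valence 4) → 1 H
  atom 14: O, bond orders sum to 2 (valence 2) → 0 H
Totals → C:10, H:9, F:3, O:1.
In Hill order: C10H9F3O.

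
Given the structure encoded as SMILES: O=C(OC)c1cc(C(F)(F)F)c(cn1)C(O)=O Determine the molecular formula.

Walk through each heavy atom and fill implicit hydrogens from standard valence (C 4, N 3, O 2, S 2, halogen 1); for lowercase aromatic atoms, an aromatic c carries 1 H when it has two neighbours and 0 H with three, and aromatic n carries 0 H:
  atom 1: O, bond orders sum to 2 (valence 2) → 0 H
  atom 2: C, bond orders sum to 4 (valence 4) → 0 H
  atom 3: O, bond orders sum to 2 (valence 2) → 0 H
  atom 4: C, bond orders sum to 1 (valence 4) → 3 H
  atom 5: aromatic c, 3 neighbours → 0 H
  atom 6: aromatic c, 2 neighbours → 1 H
  atom 7: aromatic c, 3 neighbours → 0 H
  atom 8: C, bond orders sum to 4 (valence 4) → 0 H
  atom 9: F (halogen, monovalent) → 0 H
  atom 10: F (halogen, monovalent) → 0 H
  atom 11: F (halogen, monovalent) → 0 H
  atom 12: aromatic c, 3 neighbours → 0 H
  atom 13: aromatic c, 2 neighbours → 1 H
  atom 14: aromatic n, 2 neighbours → 0 H
  atom 15: C, bond orders sum to 4 (valence 4) → 0 H
  atom 16: O, bond orders sum to 1 (valence 2) → 1 H
  atom 17: O, bond orders sum to 2 (valence 2) → 0 H
Totals → C:9, H:6, F:3, N:1, O:4.
In Hill order: C9H6F3NO4.

C9H6F3NO4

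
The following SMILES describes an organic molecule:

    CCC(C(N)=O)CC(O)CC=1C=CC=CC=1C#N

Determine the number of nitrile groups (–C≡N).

The nitrile motif appears at heavy-atom position 17 in the SMILES.
Other groups present: 1 amide, 1 hydroxyl.
Nitrile count: 1.

1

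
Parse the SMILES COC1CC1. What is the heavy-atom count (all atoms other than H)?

Every atom symbol written in the SMILES (organic subset) is one heavy atom; implicit H are not written.
Heavy atoms by element → C:4, O:1.
Total: 5.

5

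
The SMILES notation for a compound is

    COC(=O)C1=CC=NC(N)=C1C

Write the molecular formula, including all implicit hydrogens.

Walk through each heavy atom and fill implicit hydrogens from standard valence (C 4, N 3, O 2, S 2, halogen 1):
  atom 1: C, bond orders sum to 1 (valence 4) → 3 H
  atom 2: O, bond orders sum to 2 (valence 2) → 0 H
  atom 3: C, bond orders sum to 4 (valence 4) → 0 H
  atom 4: O, bond orders sum to 2 (valence 2) → 0 H
  atom 5: C, bond orders sum to 4 (valence 4) → 0 H
  atom 6: C, bond orders sum to 3 (valence 4) → 1 H
  atom 7: C, bond orders sum to 3 (valence 4) → 1 H
  atom 8: N, bond orders sum to 3 (valence 3) → 0 H
  atom 9: C, bond orders sum to 4 (valence 4) → 0 H
  atom 10: N, bond orders sum to 1 (valence 3) → 2 H
  atom 11: C, bond orders sum to 4 (valence 4) → 0 H
  atom 12: C, bond orders sum to 1 (valence 4) → 3 H
Totals → C:8, H:10, N:2, O:2.

C8H10N2O2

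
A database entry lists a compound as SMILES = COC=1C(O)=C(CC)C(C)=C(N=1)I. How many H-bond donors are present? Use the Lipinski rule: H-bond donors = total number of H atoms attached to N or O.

1

Donors: find every N or O and count the H atoms it carries.
  atom 2 (O): bond orders sum to 2 → 0 H
  atom 5 (O): bond orders sum to 1 → 1 H
  atom 12 (N): bond orders sum to 3 → 0 H
Lipinski HBD = 1.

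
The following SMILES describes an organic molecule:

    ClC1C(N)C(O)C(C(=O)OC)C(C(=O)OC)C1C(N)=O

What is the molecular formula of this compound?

C11H17ClN2O6

Walk through each heavy atom and fill implicit hydrogens from standard valence (C 4, N 3, O 2, S 2, halogen 1):
  atom 1: Cl (halogen, monovalent) → 0 H
  atom 2: C, bond orders sum to 3 (valence 4) → 1 H
  atom 3: C, bond orders sum to 3 (valence 4) → 1 H
  atom 4: N, bond orders sum to 1 (valence 3) → 2 H
  atom 5: C, bond orders sum to 3 (valence 4) → 1 H
  atom 6: O, bond orders sum to 1 (valence 2) → 1 H
  atom 7: C, bond orders sum to 3 (valence 4) → 1 H
  atom 8: C, bond orders sum to 4 (valence 4) → 0 H
  atom 9: O, bond orders sum to 2 (valence 2) → 0 H
  atom 10: O, bond orders sum to 2 (valence 2) → 0 H
  atom 11: C, bond orders sum to 1 (valence 4) → 3 H
  atom 12: C, bond orders sum to 3 (valence 4) → 1 H
  atom 13: C, bond orders sum to 4 (valence 4) → 0 H
  atom 14: O, bond orders sum to 2 (valence 2) → 0 H
  atom 15: O, bond orders sum to 2 (valence 2) → 0 H
  atom 16: C, bond orders sum to 1 (valence 4) → 3 H
  atom 17: C, bond orders sum to 3 (valence 4) → 1 H
  atom 18: C, bond orders sum to 4 (valence 4) → 0 H
  atom 19: N, bond orders sum to 1 (valence 3) → 2 H
  atom 20: O, bond orders sum to 2 (valence 2) → 0 H
Totals → C:11, H:17, Cl:1, N:2, O:6.
In Hill order: C11H17ClN2O6.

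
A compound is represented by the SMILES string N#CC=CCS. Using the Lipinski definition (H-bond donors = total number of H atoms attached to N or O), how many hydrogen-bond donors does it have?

Donors: find every N or O and count the H atoms it carries.
  atom 1 (N): bond orders sum to 3 → 0 H
Lipinski HBD = 0.

0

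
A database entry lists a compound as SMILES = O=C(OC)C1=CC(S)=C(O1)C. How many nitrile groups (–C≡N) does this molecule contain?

0

Scan the SMILES for the nitrile motif — none present.
Groups that are present: 1 ester, 1 thiol.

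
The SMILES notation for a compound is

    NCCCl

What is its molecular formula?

Walk through each heavy atom and fill implicit hydrogens from standard valence (C 4, N 3, O 2, S 2, halogen 1):
  atom 1: N, bond orders sum to 1 (valence 3) → 2 H
  atom 2: C, bond orders sum to 2 (valence 4) → 2 H
  atom 3: C, bond orders sum to 2 (valence 4) → 2 H
  atom 4: Cl (halogen, monovalent) → 0 H
Totals → C:2, H:6, Cl:1, N:1.
In Hill order: C2H6ClN.

C2H6ClN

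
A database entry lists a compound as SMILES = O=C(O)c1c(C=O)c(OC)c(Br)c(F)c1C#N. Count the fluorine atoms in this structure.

Scan the SMILES for F atoms (remember two-letter symbols like Cl and Br are single atoms).
Fluorine count: 1.

1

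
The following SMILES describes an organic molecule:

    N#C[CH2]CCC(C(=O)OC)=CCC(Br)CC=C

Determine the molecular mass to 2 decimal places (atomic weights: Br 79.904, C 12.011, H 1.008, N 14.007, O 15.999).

300.20 g/mol

First, the molecular formula is C13H18BrNO2 (counting implicit H from valence).
  Br: 1 × 79.904 = 79.904
  C: 13 × 12.011 = 156.143
  H: 18 × 1.008 = 18.144
  N: 1 × 14.007 = 14.007
  O: 2 × 15.999 = 31.998
Sum: 1×79.904 + 13×12.011 + 18×1.008 + 1×14.007 + 2×15.999 = 300.196 → 300.20 g/mol.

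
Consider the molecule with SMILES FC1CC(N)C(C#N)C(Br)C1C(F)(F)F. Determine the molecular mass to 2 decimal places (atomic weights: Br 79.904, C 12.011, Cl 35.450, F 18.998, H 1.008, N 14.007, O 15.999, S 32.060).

289.07 g/mol

First, the molecular formula is C8H9BrF4N2 (counting implicit H from valence).
  Br: 1 × 79.904 = 79.904
  C: 8 × 12.011 = 96.088
  F: 4 × 18.998 = 75.992
  H: 9 × 1.008 = 9.072
  N: 2 × 14.007 = 28.014
Sum: 1×79.904 + 8×12.011 + 4×18.998 + 9×1.008 + 2×14.007 = 289.070 → 289.07 g/mol.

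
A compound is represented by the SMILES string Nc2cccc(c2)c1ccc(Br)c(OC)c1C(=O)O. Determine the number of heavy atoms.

Every atom symbol written in the SMILES (organic subset) is one heavy atom; implicit H are not written.
Heavy atoms by element → Br:1, C:14, N:1, O:3.
Total: 19.

19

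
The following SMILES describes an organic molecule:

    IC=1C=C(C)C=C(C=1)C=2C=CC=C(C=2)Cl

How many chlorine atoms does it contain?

1

Scan the SMILES for Cl atoms (remember two-letter symbols like Cl and Br are single atoms).
Chlorine count: 1.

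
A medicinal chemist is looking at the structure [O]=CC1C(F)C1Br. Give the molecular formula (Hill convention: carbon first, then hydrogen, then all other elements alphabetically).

C4H4BrFO

Walk through each heavy atom and fill implicit hydrogens from standard valence (C 4, N 3, O 2, S 2, halogen 1):
  atom 1: O with explicit H count 0
  atom 2: C, bond orders sum to 3 (valence 4) → 1 H
  atom 3: C, bond orders sum to 3 (valence 4) → 1 H
  atom 4: C, bond orders sum to 3 (valence 4) → 1 H
  atom 5: F (halogen, monovalent) → 0 H
  atom 6: C, bond orders sum to 3 (valence 4) → 1 H
  atom 7: Br (halogen, monovalent) → 0 H
Totals → C:4, H:4, Br:1, F:1, O:1.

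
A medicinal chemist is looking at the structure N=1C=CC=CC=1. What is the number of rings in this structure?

1

In SMILES, each pair of matching ring-closure digits denotes one ring-closing bond; the number of such bonds equals the number of independent rings.
Ring-closure bonds here: 1.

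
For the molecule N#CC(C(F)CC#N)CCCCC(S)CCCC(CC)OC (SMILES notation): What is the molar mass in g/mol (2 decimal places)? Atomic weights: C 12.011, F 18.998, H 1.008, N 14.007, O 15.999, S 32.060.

328.49 g/mol

First, the molecular formula is C17H29FN2OS (counting implicit H from valence).
  C: 17 × 12.011 = 204.187
  F: 1 × 18.998 = 18.998
  H: 29 × 1.008 = 29.232
  N: 2 × 14.007 = 28.014
  O: 1 × 15.999 = 15.999
  S: 1 × 32.060 = 32.060
Sum: 17×12.011 + 1×18.998 + 29×1.008 + 2×14.007 + 1×15.999 + 1×32.060 = 328.490 → 328.49 g/mol.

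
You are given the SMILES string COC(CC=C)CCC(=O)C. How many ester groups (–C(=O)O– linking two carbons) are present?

Scan the SMILES for the ester motif — none present.
Groups that are present: 1 alkene, 1 ether, 1 ketone.

0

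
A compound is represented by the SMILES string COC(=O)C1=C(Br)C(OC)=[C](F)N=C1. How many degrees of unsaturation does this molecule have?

5

Molecular formula: C8H7BrFNO3.
DoU = (2C + 2 + N − H − X) / 2, where X is the halogen count and O/S are ignored.
    = (2·8 + 2 + 1 − 7 − 2) / 2 = 10 / 2 = 5.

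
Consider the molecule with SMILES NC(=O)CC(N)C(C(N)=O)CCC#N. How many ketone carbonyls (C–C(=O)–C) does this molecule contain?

Scan the SMILES for the ketone motif — none present.
Groups that are present: 2 amide, 1 nitrile, 1 primary amine.

0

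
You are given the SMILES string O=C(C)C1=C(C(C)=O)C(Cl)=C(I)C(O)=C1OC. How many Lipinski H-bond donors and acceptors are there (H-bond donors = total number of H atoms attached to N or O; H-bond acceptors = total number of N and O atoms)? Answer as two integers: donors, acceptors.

1, 4

Donors: find every N or O and count the H atoms it carries.
  atom 1 (O): bond orders sum to 2 → 0 H
  atom 8 (O): bond orders sum to 2 → 0 H
  atom 14 (O): bond orders sum to 1 → 1 H
  atom 16 (O): bond orders sum to 2 → 0 H
Lipinski HBD = 1.
Acceptors: N atoms = 0, O atoms = 4 → HBA = 4.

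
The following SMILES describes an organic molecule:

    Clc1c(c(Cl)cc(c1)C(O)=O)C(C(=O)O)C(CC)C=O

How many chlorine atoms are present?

2

Scan the SMILES for Cl atoms (remember two-letter symbols like Cl and Br are single atoms).
Chlorine count: 2.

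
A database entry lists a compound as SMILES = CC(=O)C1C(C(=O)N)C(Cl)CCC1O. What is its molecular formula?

C9H14ClNO3

Walk through each heavy atom and fill implicit hydrogens from standard valence (C 4, N 3, O 2, S 2, halogen 1):
  atom 1: C, bond orders sum to 1 (valence 4) → 3 H
  atom 2: C, bond orders sum to 4 (valence 4) → 0 H
  atom 3: O, bond orders sum to 2 (valence 2) → 0 H
  atom 4: C, bond orders sum to 3 (valence 4) → 1 H
  atom 5: C, bond orders sum to 3 (valence 4) → 1 H
  atom 6: C, bond orders sum to 4 (valence 4) → 0 H
  atom 7: O, bond orders sum to 2 (valence 2) → 0 H
  atom 8: N, bond orders sum to 1 (valence 3) → 2 H
  atom 9: C, bond orders sum to 3 (valence 4) → 1 H
  atom 10: Cl (halogen, monovalent) → 0 H
  atom 11: C, bond orders sum to 2 (valence 4) → 2 H
  atom 12: C, bond orders sum to 2 (valence 4) → 2 H
  atom 13: C, bond orders sum to 3 (valence 4) → 1 H
  atom 14: O, bond orders sum to 1 (valence 2) → 1 H
Totals → C:9, H:14, Cl:1, N:1, O:3.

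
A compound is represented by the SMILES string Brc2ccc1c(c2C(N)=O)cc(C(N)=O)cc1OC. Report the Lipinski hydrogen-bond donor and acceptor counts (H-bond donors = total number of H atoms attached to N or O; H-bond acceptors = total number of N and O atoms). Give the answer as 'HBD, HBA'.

Donors: find every N or O and count the H atoms it carries.
  atom 9 (N): bond orders sum to 1 → 2 H
  atom 10 (O): bond orders sum to 2 → 0 H
  atom 14 (N): bond orders sum to 1 → 2 H
  atom 15 (O): bond orders sum to 2 → 0 H
  atom 18 (O): bond orders sum to 2 → 0 H
Lipinski HBD = 4.
Acceptors: N atoms = 2, O atoms = 3 → HBA = 5.

4, 5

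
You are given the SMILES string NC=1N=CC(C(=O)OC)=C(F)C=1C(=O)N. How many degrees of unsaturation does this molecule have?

Degree of unsaturation = (number of rings) + (number of π bonds).
Ring closures in the SMILES: 1.
π bonds: 5 double bonds (each 1 DoU) → 5 DoU from unsaturation.
Total DoU = 1 + 5 = 6.

6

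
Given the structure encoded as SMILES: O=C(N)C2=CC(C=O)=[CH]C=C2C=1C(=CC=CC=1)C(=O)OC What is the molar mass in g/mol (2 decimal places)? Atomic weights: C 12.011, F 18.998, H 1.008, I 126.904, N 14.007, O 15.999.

First, the molecular formula is C16H13NO4 (counting implicit H from valence).
  C: 16 × 12.011 = 192.176
  H: 13 × 1.008 = 13.104
  N: 1 × 14.007 = 14.007
  O: 4 × 15.999 = 63.996
Sum: 16×12.011 + 13×1.008 + 1×14.007 + 4×15.999 = 283.283 → 283.28 g/mol.

283.28 g/mol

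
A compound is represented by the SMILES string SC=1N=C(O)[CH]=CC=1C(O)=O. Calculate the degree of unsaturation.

5

Molecular formula: C6H5NO3S.
DoU = (2C + 2 + N − H − X) / 2, where X is the halogen count and O/S are ignored.
    = (2·6 + 2 + 1 − 5 − 0) / 2 = 10 / 2 = 5.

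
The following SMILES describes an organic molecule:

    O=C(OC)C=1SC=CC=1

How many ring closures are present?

1

In SMILES, each pair of matching ring-closure digits denotes one ring-closing bond; the number of such bonds equals the number of independent rings.
Ring-closure bonds here: 1.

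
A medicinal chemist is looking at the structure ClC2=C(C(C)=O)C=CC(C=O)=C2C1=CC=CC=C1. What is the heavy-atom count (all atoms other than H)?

18

Every atom symbol written in the SMILES (organic subset) is one heavy atom; implicit H are not written.
Heavy atoms by element → C:15, Cl:1, O:2.
Total: 18.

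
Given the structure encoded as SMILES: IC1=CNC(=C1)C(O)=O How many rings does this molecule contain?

1

In SMILES, each pair of matching ring-closure digits denotes one ring-closing bond; the number of such bonds equals the number of independent rings.
Ring-closure bonds here: 1.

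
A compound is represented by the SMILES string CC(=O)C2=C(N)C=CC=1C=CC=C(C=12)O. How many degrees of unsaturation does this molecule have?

8

Degree of unsaturation = (number of rings) + (number of π bonds).
Ring closures in the SMILES: 2.
π bonds: 6 double bonds (each 1 DoU) → 6 DoU from unsaturation.
Total DoU = 2 + 6 = 8.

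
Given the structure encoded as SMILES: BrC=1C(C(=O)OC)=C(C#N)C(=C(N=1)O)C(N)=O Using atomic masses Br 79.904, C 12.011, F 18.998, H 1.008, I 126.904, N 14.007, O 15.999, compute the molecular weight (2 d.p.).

300.07 g/mol

First, the molecular formula is C9H6BrN3O4 (counting implicit H from valence).
  Br: 1 × 79.904 = 79.904
  C: 9 × 12.011 = 108.099
  H: 6 × 1.008 = 6.048
  N: 3 × 14.007 = 42.021
  O: 4 × 15.999 = 63.996
Sum: 1×79.904 + 9×12.011 + 6×1.008 + 3×14.007 + 4×15.999 = 300.068 → 300.07 g/mol.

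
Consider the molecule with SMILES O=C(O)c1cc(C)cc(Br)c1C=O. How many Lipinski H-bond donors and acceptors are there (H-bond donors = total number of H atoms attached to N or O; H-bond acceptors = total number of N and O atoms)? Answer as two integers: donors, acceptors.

Donors: find every N or O and count the H atoms it carries.
  atom 1 (O): bond orders sum to 2 → 0 H
  atom 3 (O): bond orders sum to 1 → 1 H
  atom 13 (O): bond orders sum to 2 → 0 H
Lipinski HBD = 1.
Acceptors: N atoms = 0, O atoms = 3 → HBA = 3.

1, 3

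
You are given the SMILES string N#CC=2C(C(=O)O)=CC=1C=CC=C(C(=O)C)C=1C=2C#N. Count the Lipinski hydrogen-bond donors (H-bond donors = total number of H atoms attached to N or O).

1

Donors: find every N or O and count the H atoms it carries.
  atom 1 (N): bond orders sum to 3 → 0 H
  atom 6 (O): bond orders sum to 2 → 0 H
  atom 7 (O): bond orders sum to 1 → 1 H
  atom 15 (O): bond orders sum to 2 → 0 H
  atom 20 (N): bond orders sum to 3 → 0 H
Lipinski HBD = 1.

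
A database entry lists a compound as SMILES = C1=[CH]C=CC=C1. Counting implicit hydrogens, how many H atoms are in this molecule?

6

Walk through each heavy atom and fill implicit hydrogens from standard valence (C 4, N 3, O 2, S 2, halogen 1):
  atom 1: C, bond orders sum to 3 (valence 4) → 1 H
  atom 2: C with explicit H count 1
  atom 3: C, bond orders sum to 3 (valence 4) → 1 H
  atom 4: C, bond orders sum to 3 (valence 4) → 1 H
  atom 5: C, bond orders sum to 3 (valence 4) → 1 H
  atom 6: C, bond orders sum to 3 (valence 4) → 1 H
Total hydrogens: 6.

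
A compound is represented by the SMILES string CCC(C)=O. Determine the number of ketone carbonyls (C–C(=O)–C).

The ketone motif appears at heavy-atom position 3 in the SMILES.
Ketone count: 1.

1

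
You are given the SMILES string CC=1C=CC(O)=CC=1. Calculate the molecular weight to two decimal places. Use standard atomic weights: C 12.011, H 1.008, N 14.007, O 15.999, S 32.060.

108.14 g/mol

First, the molecular formula is C7H8O (counting implicit H from valence).
  C: 7 × 12.011 = 84.077
  H: 8 × 1.008 = 8.064
  O: 1 × 15.999 = 15.999
Sum: 7×12.011 + 8×1.008 + 1×15.999 = 108.140 → 108.14 g/mol.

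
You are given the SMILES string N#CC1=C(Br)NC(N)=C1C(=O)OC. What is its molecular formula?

C7H6BrN3O2

Walk through each heavy atom and fill implicit hydrogens from standard valence (C 4, N 3, O 2, S 2, halogen 1):
  atom 1: N, bond orders sum to 3 (valence 3) → 0 H
  atom 2: C, bond orders sum to 4 (valence 4) → 0 H
  atom 3: C, bond orders sum to 4 (valence 4) → 0 H
  atom 4: C, bond orders sum to 4 (valence 4) → 0 H
  atom 5: Br (halogen, monovalent) → 0 H
  atom 6: N, bond orders sum to 2 (valence 3) → 1 H
  atom 7: C, bond orders sum to 4 (valence 4) → 0 H
  atom 8: N, bond orders sum to 1 (valence 3) → 2 H
  atom 9: C, bond orders sum to 4 (valence 4) → 0 H
  atom 10: C, bond orders sum to 4 (valence 4) → 0 H
  atom 11: O, bond orders sum to 2 (valence 2) → 0 H
  atom 12: O, bond orders sum to 2 (valence 2) → 0 H
  atom 13: C, bond orders sum to 1 (valence 4) → 3 H
Totals → C:7, H:6, Br:1, N:3, O:2.
In Hill order: C7H6BrN3O2.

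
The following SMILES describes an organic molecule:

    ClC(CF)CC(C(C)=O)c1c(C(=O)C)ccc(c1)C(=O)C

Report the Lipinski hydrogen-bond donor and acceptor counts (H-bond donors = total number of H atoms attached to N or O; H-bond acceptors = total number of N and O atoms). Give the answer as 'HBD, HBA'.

Donors: find every N or O and count the H atoms it carries.
  atom 9 (O): bond orders sum to 2 → 0 H
  atom 13 (O): bond orders sum to 2 → 0 H
  atom 20 (O): bond orders sum to 2 → 0 H
Lipinski HBD = 0.
Acceptors: N atoms = 0, O atoms = 3 → HBA = 3.

0, 3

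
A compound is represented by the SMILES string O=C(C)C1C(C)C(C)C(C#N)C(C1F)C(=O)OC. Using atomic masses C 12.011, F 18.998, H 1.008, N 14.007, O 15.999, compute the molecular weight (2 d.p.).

255.29 g/mol

First, the molecular formula is C13H18FNO3 (counting implicit H from valence).
  C: 13 × 12.011 = 156.143
  F: 1 × 18.998 = 18.998
  H: 18 × 1.008 = 18.144
  N: 1 × 14.007 = 14.007
  O: 3 × 15.999 = 47.997
Sum: 13×12.011 + 1×18.998 + 18×1.008 + 1×14.007 + 3×15.999 = 255.289 → 255.29 g/mol.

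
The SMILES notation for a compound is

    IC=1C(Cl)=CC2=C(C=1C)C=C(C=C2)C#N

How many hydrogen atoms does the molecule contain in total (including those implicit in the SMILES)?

7

Walk through each heavy atom and fill implicit hydrogens from standard valence (C 4, N 3, O 2, S 2, halogen 1):
  atom 1: I (halogen, monovalent) → 0 H
  atom 2: C, bond orders sum to 4 (valence 4) → 0 H
  atom 3: C, bond orders sum to 4 (valence 4) → 0 H
  atom 4: Cl (halogen, monovalent) → 0 H
  atom 5: C, bond orders sum to 3 (valence 4) → 1 H
  atom 6: C, bond orders sum to 4 (valence 4) → 0 H
  atom 7: C, bond orders sum to 4 (valence 4) → 0 H
  atom 8: C, bond orders sum to 4 (valence 4) → 0 H
  atom 9: C, bond orders sum to 1 (valence 4) → 3 H
  atom 10: C, bond orders sum to 3 (valence 4) → 1 H
  atom 11: C, bond orders sum to 4 (valence 4) → 0 H
  atom 12: C, bond orders sum to 3 (valence 4) → 1 H
  atom 13: C, bond orders sum to 3 (valence 4) → 1 H
  atom 14: C, bond orders sum to 4 (valence 4) → 0 H
  atom 15: N, bond orders sum to 3 (valence 3) → 0 H
Total hydrogens: 7.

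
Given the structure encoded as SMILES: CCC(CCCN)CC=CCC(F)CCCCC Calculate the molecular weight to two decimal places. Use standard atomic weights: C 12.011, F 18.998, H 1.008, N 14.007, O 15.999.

257.44 g/mol

First, the molecular formula is C16H32FN (counting implicit H from valence).
  C: 16 × 12.011 = 192.176
  F: 1 × 18.998 = 18.998
  H: 32 × 1.008 = 32.256
  N: 1 × 14.007 = 14.007
Sum: 16×12.011 + 1×18.998 + 32×1.008 + 1×14.007 = 257.437 → 257.44 g/mol.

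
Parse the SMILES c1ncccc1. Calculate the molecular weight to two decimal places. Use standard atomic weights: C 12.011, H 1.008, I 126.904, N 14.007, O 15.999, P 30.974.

79.10 g/mol

First, the molecular formula is C5H5N (counting implicit H from valence).
  C: 5 × 12.011 = 60.055
  H: 5 × 1.008 = 5.040
  N: 1 × 14.007 = 14.007
Sum: 5×12.011 + 5×1.008 + 1×14.007 = 79.102 → 79.10 g/mol.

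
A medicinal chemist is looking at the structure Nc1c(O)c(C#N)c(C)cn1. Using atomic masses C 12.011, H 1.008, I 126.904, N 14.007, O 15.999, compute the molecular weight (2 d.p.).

149.15 g/mol

First, the molecular formula is C7H7N3O (counting implicit H from valence).
  C: 7 × 12.011 = 84.077
  H: 7 × 1.008 = 7.056
  N: 3 × 14.007 = 42.021
  O: 1 × 15.999 = 15.999
Sum: 7×12.011 + 7×1.008 + 3×14.007 + 1×15.999 = 149.153 → 149.15 g/mol.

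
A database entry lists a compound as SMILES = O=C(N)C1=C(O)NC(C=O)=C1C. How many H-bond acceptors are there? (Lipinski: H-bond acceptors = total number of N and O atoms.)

5

N atoms: 2; O atoms: 3.
Lipinski HBA = 2 + 3 = 5.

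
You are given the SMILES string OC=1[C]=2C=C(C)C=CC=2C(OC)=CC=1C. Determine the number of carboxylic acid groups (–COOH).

0

Scan the SMILES for the carboxylic acid motif — none present.
Groups that are present: 1 ether, 1 hydroxyl.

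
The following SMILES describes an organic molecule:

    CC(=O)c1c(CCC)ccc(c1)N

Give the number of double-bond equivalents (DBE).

5

Molecular formula: C11H15NO.
DoU = (2C + 2 + N − H − X) / 2, where X is the halogen count and O/S are ignored.
    = (2·11 + 2 + 1 − 15 − 0) / 2 = 10 / 2 = 5.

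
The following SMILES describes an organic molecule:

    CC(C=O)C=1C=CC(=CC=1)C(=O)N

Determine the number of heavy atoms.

Every atom symbol written in the SMILES (organic subset) is one heavy atom; implicit H are not written.
Heavy atoms by element → C:10, N:1, O:2.
Total: 13.

13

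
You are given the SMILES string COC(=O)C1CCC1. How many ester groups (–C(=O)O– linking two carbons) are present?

The ester motif appears at heavy-atom position 3 in the SMILES.
Ester count: 1.

1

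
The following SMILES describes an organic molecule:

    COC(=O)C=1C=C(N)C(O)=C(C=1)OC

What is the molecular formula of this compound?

Walk through each heavy atom and fill implicit hydrogens from standard valence (C 4, N 3, O 2, S 2, halogen 1):
  atom 1: C, bond orders sum to 1 (valence 4) → 3 H
  atom 2: O, bond orders sum to 2 (valence 2) → 0 H
  atom 3: C, bond orders sum to 4 (valence 4) → 0 H
  atom 4: O, bond orders sum to 2 (valence 2) → 0 H
  atom 5: C, bond orders sum to 4 (valence 4) → 0 H
  atom 6: C, bond orders sum to 3 (valence 4) → 1 H
  atom 7: C, bond orders sum to 4 (valence 4) → 0 H
  atom 8: N, bond orders sum to 1 (valence 3) → 2 H
  atom 9: C, bond orders sum to 4 (valence 4) → 0 H
  atom 10: O, bond orders sum to 1 (valence 2) → 1 H
  atom 11: C, bond orders sum to 4 (valence 4) → 0 H
  atom 12: C, bond orders sum to 3 (valence 4) → 1 H
  atom 13: O, bond orders sum to 2 (valence 2) → 0 H
  atom 14: C, bond orders sum to 1 (valence 4) → 3 H
Totals → C:9, H:11, N:1, O:4.

C9H11NO4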